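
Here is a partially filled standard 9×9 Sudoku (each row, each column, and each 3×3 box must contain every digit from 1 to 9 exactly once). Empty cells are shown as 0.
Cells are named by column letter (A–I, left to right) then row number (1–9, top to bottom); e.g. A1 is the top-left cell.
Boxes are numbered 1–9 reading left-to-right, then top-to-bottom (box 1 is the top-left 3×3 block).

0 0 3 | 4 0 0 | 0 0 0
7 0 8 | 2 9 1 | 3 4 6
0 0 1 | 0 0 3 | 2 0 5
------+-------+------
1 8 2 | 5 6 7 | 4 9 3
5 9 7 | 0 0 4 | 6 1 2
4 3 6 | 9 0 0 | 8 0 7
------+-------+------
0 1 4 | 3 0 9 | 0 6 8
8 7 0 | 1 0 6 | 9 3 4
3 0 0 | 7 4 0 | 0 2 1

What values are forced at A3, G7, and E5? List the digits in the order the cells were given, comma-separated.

For A3:
  Consider where 9 can go in row 3.
  B3 is out (column B already has a 9).
  D3 is out (column D already has a 9).
  E3 is out (column E already has a 9).
  H3 is out (column H already has a 9).
  So the only cell in row 3 that can hold 9 is A3.
  So A3 = 9.
For G7:
  Consider where 7 can go in box 9.
  G9 is out (row 9 already has a 7).
  So the only cell in box 9 that can hold 7 is G7.
  So G7 = 7.
For E5:
  Consider where 3 can go in box 5.
  D5 is out (column D already has a 3).
  E6 is out (row 6 already has a 3).
  F6 is out (row 6 already has a 3).
  So the only cell in box 5 that can hold 3 is E5.
  So E5 = 3.

9,7,3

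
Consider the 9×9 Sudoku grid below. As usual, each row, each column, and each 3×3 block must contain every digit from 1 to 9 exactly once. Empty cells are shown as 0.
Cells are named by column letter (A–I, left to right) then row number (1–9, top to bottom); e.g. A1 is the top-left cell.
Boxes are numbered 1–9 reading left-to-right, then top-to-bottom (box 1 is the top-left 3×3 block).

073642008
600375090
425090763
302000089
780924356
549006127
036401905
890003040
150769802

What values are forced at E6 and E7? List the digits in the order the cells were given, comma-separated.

3,8

For E6:
  Consider where 3 can go in row 6.
  D6 is out (column D already has a 3).
  So the only cell in row 6 that can hold 3 is E6.
  So E6 = 3.
For E7:
  Row 7 already contains {1, 3, 4, 5, 6, 9}.
  Column E already contains {2, 4, 6, 7, 9}.
  Its 3×3 block (box 8) already contains {1, 3, 4, 6, 7, 9}.
  The only value from 1–9 not eliminated is 8, so E7 = 8.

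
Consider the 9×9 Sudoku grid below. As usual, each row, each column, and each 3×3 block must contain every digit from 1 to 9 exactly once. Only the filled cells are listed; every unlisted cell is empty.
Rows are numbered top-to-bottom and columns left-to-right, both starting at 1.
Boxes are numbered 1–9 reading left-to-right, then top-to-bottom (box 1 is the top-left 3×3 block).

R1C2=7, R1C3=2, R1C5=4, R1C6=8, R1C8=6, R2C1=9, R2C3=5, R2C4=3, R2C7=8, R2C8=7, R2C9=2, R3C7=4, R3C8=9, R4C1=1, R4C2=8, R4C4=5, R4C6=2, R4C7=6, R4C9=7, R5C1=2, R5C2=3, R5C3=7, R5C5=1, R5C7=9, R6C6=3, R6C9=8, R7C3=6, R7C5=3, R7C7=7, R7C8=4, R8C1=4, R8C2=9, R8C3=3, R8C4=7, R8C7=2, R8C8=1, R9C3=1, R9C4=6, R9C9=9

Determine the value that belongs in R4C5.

Row 4 already contains {1, 2, 5, 6, 7, 8}.
Column 5 already contains {1, 3, 4}.
Its 3×3 block (box 5) already contains {1, 2, 3, 5}.
The only value from 1–9 not eliminated is 9, so R4C5 = 9.

9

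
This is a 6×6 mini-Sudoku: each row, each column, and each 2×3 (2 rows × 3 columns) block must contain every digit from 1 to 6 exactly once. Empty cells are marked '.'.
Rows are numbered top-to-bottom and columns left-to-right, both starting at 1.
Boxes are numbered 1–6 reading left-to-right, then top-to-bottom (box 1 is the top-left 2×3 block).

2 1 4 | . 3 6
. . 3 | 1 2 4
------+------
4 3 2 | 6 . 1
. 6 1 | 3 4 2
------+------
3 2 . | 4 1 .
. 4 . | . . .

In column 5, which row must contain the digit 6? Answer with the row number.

6

Consider where 6 can go in column 5.
r3c5 is out (row 3 already has a 6).
So the only cell in column 5 that can hold 6 is r6c5.
That is row 6.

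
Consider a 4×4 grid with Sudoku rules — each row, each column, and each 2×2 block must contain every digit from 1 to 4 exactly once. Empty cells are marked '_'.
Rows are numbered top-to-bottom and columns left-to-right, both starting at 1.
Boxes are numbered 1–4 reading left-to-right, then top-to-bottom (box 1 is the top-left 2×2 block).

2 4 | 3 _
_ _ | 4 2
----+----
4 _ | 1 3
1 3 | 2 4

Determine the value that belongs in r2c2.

1

Row 2 already contains {2, 4}.
Column 2 already contains {3, 4}.
Its 2×2 block (box 1) already contains {2, 4}.
The only value from 1–4 not eliminated is 1, so r2c2 = 1.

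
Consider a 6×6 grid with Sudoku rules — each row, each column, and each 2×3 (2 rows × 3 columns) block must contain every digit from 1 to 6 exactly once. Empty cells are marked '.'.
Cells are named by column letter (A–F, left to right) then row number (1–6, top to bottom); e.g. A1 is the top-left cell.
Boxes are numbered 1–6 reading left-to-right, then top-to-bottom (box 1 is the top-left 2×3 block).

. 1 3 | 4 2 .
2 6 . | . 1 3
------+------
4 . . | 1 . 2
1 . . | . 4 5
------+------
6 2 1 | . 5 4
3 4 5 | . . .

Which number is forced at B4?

3

Row 4 already contains {1, 4, 5}.
Column B already contains {1, 2, 4, 6}.
Its 2×3 block (box 3) already contains {1, 4}.
The only value from 1–6 not eliminated is 3, so B4 = 3.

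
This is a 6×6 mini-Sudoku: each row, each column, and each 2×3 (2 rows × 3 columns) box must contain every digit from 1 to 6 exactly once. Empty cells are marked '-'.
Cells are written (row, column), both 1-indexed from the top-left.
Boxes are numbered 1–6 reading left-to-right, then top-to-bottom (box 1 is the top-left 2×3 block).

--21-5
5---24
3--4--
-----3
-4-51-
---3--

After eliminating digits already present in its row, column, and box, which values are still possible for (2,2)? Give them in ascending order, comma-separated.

Row 2 already contains {2, 4, 5}.
Column 2 already contains {4}.
Its 2×3 block (box 1) already contains {2, 5}.
Removing those from 1–6 leaves {1, 3, 6} as the candidates for (2,2).

1,3,6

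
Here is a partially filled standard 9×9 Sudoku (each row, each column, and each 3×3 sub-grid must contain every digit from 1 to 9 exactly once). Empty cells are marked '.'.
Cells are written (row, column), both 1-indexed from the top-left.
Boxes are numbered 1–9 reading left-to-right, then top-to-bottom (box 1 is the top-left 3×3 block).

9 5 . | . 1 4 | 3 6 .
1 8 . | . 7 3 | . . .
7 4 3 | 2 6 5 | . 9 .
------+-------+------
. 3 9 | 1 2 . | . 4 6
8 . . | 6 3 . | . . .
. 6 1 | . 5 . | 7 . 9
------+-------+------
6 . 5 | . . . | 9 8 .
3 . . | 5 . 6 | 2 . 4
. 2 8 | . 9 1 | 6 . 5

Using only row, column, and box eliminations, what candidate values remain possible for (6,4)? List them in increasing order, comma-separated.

Row 6 already contains {1, 5, 6, 7, 9}.
Column 4 already contains {1, 2, 5, 6}.
Its 3×3 block (box 5) already contains {1, 2, 3, 5, 6}.
Removing those from 1–9 leaves {4, 8} as the candidates for (6,4).

4,8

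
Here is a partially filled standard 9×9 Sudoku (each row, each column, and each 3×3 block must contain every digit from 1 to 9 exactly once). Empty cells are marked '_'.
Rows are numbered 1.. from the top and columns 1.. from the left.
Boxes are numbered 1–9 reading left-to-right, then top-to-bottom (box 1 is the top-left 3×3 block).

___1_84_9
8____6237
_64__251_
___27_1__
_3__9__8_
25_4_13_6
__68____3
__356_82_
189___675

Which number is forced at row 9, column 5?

2

Cell row 9, column 5 itself could take any of {2, 3, 4} by direct elimination.
Consider where 2 can go in row 9.
row 9, column 4 is out (column 4 already has a 2).
row 9, column 6 is out (column 6 already has a 2).
So the only cell in row 9 that can hold 2 is row 9, column 5.
Therefore row 9, column 5 = 2.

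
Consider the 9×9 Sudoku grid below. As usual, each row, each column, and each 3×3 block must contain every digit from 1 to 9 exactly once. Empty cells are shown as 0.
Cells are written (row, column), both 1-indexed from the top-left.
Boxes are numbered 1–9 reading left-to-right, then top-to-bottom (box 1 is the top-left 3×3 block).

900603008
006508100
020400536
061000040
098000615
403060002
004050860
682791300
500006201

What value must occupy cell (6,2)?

5

Cell (6,2) itself could take any of {5, 7} by direct elimination.
Consider where 5 can go in box 4.
(4,1) is out (column 1 already has a 5).
(5,1) is out (row 5 already has a 5).
So the only cell in box 4 that can hold 5 is (6,2).
Therefore (6,2) = 5.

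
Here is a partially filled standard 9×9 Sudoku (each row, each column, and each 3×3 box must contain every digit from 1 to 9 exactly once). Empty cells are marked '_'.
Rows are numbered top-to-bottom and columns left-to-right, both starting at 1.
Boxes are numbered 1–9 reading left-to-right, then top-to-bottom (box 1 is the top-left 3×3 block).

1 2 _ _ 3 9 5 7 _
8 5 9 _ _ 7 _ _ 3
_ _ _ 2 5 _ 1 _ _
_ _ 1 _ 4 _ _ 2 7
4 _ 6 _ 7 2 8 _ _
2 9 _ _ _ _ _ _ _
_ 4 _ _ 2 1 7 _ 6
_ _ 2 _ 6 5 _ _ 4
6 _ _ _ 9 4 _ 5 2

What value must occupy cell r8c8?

Cell r8c8 itself could take any of {1, 3, 8, 9} by direct elimination.
Consider where 1 can go in box 9.
r7c8 is out (row 7 already has a 1).
r8c7 is out (column 7 already has a 1).
r9c7 is out (column 7 already has a 1).
So the only cell in box 9 that can hold 1 is r8c8.
Therefore r8c8 = 1.

1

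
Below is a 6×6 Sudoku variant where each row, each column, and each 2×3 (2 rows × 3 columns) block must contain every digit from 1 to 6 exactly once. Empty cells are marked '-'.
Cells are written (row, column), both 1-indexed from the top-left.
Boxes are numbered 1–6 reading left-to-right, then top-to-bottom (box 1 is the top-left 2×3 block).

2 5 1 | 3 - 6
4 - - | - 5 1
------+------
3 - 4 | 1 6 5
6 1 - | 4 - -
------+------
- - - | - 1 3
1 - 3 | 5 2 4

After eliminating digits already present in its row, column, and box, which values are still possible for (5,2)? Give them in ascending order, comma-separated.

2,4,6

Row 5 already contains {1, 3}.
Column 2 already contains {1, 5}.
Its 2×3 block (box 5) already contains {1, 3}.
Removing those from 1–6 leaves {2, 4, 6} as the candidates for (5,2).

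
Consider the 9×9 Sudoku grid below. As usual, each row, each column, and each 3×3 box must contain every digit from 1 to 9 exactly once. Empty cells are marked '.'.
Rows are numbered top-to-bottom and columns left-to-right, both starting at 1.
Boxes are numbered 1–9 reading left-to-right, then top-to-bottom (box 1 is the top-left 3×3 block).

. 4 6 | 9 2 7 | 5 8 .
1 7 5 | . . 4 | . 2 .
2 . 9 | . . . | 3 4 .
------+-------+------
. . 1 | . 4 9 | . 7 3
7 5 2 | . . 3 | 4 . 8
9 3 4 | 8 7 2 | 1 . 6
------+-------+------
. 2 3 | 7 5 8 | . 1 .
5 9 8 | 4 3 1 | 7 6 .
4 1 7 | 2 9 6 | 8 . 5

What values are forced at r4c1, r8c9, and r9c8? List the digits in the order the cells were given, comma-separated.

8,2,3

For r4c1:
  Consider where 8 can go in column 1.
  r1c1 is out (row 1 already has a 8).
  r7c1 is out (row 7 already has a 8).
  So the only cell in column 1 that can hold 8 is r4c1.
  So r4c1 = 8.
For r8c9:
  Row 8 already contains {1, 3, 4, 5, 6, 7, 8, 9}.
  Column 9 already contains {3, 5, 6, 8}.
  Its 3×3 block (box 9) already contains {1, 5, 6, 7, 8}.
  The only value from 1–9 not eliminated is 2, so r8c9 = 2.
For r9c8:
  Row 9 already contains {1, 2, 4, 5, 6, 7, 8, 9}.
  Column 8 already contains {1, 2, 4, 6, 7, 8}.
  Its 3×3 block (box 9) already contains {1, 5, 6, 7, 8}.
  The only value from 1–9 not eliminated is 3, so r9c8 = 3.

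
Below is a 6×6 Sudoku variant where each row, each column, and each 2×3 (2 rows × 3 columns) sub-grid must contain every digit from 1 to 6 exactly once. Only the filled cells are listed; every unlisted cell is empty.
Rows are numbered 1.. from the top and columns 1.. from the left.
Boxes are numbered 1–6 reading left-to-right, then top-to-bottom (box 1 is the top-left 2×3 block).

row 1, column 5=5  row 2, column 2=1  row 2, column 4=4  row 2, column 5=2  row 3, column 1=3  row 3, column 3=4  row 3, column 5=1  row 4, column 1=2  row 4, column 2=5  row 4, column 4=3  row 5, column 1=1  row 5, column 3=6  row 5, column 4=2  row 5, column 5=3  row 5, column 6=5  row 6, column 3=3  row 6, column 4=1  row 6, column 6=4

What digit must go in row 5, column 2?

4

Row 5 already contains {1, 2, 3, 5, 6}.
Column 2 already contains {1, 5}.
Its 2×3 block (box 5) already contains {1, 3, 6}.
The only value from 1–6 not eliminated is 4, so row 5, column 2 = 4.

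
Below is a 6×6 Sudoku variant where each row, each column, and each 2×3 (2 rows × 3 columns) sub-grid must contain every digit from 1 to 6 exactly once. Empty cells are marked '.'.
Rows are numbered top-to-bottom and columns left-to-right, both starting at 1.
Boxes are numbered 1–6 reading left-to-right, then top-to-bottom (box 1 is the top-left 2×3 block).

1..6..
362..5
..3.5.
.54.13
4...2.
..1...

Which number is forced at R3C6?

Cell R3C6 itself could take any of {2, 4, 6} by direct elimination.
Consider where 6 can go in box 4.
R3C4 is out (column 4 already has a 6).
R4C4 is out (column 4 already has a 6).
So the only cell in box 4 that can hold 6 is R3C6.
Therefore R3C6 = 6.

6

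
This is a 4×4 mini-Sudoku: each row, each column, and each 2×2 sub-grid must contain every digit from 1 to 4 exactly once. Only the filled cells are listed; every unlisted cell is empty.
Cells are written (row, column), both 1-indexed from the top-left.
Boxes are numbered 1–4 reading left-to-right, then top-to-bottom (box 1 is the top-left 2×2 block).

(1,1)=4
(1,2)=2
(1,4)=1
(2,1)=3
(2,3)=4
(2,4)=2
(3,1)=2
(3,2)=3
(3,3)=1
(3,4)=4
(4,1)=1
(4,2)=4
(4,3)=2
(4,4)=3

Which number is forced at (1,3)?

Row 1 already contains {1, 2, 4}.
Column 3 already contains {1, 2, 4}.
Its 2×2 block (box 2) already contains {1, 2, 4}.
The only value from 1–4 not eliminated is 3, so (1,3) = 3.

3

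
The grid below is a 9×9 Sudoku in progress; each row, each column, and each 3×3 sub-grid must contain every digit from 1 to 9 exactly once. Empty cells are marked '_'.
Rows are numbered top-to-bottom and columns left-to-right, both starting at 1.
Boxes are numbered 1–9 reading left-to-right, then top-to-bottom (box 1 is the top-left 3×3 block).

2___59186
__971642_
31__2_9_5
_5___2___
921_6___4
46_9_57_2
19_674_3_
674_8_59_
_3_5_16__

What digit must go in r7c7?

2

Cell r7c7 itself could take any of {2, 8} by direct elimination.
Consider where 2 can go in column 7.
r4c7 is out (row 4 already has a 2).
r5c7 is out (row 5 already has a 2).
So the only cell in column 7 that can hold 2 is r7c7.
Therefore r7c7 = 2.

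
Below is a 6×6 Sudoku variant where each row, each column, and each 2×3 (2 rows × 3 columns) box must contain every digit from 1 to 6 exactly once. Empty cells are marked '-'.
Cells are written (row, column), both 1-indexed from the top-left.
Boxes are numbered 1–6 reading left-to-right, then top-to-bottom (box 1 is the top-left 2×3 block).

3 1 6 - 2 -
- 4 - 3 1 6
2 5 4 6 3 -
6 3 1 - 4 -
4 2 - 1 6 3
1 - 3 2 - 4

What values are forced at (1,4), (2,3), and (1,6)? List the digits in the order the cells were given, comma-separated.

4,2,5

For (1,4):
  Consider where 4 can go in column 4.
  (4,4) is out (row 4 already has a 4).
  So the only cell in column 4 that can hold 4 is (1,4).
  So (1,4) = 4.
For (2,3):
  Consider where 2 can go in column 3.
  (5,3) is out (row 5 already has a 2).
  So the only cell in column 3 that can hold 2 is (2,3).
  So (2,3) = 2.
For (1,6):
  Row 1 already contains {1, 2, 3, 6}.
  Column 6 already contains {3, 4, 6}.
  Its 2×3 block (box 2) already contains {1, 2, 3, 6}.
  The only value from 1–6 not eliminated is 5, so (1,6) = 5.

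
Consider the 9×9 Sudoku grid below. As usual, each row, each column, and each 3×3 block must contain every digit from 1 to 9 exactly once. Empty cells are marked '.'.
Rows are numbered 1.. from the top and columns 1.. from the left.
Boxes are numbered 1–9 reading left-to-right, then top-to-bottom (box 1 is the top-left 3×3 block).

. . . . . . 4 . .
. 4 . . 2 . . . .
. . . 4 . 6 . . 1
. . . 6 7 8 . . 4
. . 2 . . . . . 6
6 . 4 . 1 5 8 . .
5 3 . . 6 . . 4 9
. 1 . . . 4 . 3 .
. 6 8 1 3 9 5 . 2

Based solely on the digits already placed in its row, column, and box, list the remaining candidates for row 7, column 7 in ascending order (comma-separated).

1,7

Row 7 already contains {3, 4, 5, 6, 9}.
Column 7 already contains {4, 5, 8}.
Its 3×3 block (box 9) already contains {2, 3, 4, 5, 9}.
Removing those from 1–9 leaves {1, 7} as the candidates for row 7, column 7.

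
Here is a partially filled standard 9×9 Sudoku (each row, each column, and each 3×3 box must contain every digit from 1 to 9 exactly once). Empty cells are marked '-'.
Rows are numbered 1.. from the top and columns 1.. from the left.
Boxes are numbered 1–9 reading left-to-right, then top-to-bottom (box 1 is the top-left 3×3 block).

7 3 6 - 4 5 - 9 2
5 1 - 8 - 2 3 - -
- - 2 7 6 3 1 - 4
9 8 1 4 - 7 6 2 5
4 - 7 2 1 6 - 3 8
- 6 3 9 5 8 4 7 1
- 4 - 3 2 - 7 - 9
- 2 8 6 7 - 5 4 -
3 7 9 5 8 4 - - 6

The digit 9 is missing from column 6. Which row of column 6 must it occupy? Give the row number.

8

Consider where 9 can go in column 6.
row 7, column 6 is out (row 7 already has a 9).
So the only cell in column 6 that can hold 9 is row 8, column 6.
That is row 8.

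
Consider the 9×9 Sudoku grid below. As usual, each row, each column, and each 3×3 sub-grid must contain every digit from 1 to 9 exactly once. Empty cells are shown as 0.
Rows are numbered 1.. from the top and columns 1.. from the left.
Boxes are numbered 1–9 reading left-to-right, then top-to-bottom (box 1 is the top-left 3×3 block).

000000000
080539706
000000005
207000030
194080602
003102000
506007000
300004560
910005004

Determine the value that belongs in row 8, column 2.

Cell row 8, column 2 itself could take any of {2, 7} by direct elimination.
Consider where 7 can go in box 7.
row 7, column 2 is out (row 7 already has a 7).
row 8, column 3 is out (column 3 already has a 7).
row 9, column 3 is out (column 3 already has a 7).
So the only cell in box 7 that can hold 7 is row 8, column 2.
Therefore row 8, column 2 = 7.

7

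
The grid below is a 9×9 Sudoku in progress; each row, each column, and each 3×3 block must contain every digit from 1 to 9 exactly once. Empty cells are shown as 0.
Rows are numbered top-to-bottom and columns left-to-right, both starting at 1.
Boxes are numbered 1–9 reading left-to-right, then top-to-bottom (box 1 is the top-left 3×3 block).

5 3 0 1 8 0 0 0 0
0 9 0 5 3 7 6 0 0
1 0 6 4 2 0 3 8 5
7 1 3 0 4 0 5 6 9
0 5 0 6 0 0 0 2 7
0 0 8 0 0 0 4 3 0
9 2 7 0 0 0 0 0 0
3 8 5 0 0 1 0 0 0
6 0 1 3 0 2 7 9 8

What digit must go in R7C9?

3

Cell R7C9 itself could take any of {1, 3, 4, 6} by direct elimination.
Consider where 3 can go in column 9.
R1C9 is out (row 1 already has a 3).
R2C9 is out (row 2 already has a 3).
R6C9 is out (row 6 already has a 3).
R8C9 is out (row 8 already has a 3).
So the only cell in column 9 that can hold 3 is R7C9.
Therefore R7C9 = 3.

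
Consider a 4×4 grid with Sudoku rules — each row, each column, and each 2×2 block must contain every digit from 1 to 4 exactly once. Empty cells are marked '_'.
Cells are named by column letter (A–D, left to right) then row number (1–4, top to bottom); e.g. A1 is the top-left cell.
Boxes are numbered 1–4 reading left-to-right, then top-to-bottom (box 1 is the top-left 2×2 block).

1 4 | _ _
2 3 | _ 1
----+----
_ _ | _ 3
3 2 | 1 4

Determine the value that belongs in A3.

Row 3 already contains {3}.
Column A already contains {1, 2, 3}.
Its 2×2 block (box 3) already contains {2, 3}.
The only value from 1–4 not eliminated is 4, so A3 = 4.

4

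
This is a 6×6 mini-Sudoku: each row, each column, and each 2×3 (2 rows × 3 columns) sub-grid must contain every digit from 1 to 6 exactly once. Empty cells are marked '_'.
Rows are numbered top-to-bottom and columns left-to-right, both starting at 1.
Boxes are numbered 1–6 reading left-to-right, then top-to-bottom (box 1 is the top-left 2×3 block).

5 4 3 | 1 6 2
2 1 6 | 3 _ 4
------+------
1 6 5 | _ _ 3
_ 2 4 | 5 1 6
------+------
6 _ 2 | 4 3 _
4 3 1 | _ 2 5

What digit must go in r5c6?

1

Row 5 already contains {2, 3, 4, 6}.
Column 6 already contains {2, 3, 4, 5, 6}.
Its 2×3 block (box 6) already contains {2, 3, 4, 5}.
The only value from 1–6 not eliminated is 1, so r5c6 = 1.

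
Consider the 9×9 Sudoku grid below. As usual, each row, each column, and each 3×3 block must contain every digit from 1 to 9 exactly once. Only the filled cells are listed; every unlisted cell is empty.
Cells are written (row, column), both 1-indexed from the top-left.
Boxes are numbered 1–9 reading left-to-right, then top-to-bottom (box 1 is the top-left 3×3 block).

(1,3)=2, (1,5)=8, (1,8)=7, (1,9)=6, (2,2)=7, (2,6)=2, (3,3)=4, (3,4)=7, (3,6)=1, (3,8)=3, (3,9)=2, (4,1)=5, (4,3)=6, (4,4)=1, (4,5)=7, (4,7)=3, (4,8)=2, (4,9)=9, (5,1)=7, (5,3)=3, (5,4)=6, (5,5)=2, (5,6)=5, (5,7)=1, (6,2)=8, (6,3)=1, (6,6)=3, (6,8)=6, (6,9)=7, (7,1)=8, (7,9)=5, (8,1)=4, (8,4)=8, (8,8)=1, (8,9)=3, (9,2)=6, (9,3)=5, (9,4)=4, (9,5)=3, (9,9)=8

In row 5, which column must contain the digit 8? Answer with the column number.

8

Consider where 8 can go in row 5.
(5,2) is out (column 2 already has a 8).
(5,9) is out (column 9 already has a 8).
So the only cell in row 5 that can hold 8 is (5,8).
That is column 8.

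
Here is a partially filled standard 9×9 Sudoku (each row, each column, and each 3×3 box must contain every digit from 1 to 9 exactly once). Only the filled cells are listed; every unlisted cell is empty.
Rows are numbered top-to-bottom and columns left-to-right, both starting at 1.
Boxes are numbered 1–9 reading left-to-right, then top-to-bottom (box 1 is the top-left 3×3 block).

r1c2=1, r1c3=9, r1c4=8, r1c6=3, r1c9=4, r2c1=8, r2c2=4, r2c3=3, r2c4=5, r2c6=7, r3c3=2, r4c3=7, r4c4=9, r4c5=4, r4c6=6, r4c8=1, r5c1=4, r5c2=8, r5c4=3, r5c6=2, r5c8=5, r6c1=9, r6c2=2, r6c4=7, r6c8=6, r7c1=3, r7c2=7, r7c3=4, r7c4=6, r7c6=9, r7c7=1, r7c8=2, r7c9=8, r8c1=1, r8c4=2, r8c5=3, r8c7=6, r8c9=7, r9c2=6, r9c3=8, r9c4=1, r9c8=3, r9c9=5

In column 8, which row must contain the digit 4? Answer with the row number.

8

Consider where 4 can go in column 8.
r1c8 is out (row 1 already has a 4).
r2c8 is out (row 2 already has a 4).
r3c8 is out (box 3 already has a 4).
So the only cell in column 8 that can hold 4 is r8c8.
That is row 8.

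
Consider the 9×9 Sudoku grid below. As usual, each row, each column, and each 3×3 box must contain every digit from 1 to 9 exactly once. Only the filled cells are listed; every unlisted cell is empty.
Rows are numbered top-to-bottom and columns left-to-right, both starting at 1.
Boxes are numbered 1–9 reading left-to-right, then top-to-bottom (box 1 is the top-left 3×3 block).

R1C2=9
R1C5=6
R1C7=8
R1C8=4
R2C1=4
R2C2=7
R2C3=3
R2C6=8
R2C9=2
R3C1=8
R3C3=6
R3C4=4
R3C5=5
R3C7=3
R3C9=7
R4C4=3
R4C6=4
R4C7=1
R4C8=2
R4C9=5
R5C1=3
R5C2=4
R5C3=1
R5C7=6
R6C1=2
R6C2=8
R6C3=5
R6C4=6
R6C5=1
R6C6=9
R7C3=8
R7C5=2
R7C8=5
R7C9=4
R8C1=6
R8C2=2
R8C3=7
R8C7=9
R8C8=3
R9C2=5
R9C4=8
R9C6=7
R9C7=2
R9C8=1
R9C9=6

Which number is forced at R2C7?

Row 2 already contains {2, 3, 4, 7, 8}.
Column 7 already contains {1, 2, 3, 6, 8, 9}.
Its 3×3 block (box 3) already contains {2, 3, 4, 7, 8}.
The only value from 1–9 not eliminated is 5, so R2C7 = 5.

5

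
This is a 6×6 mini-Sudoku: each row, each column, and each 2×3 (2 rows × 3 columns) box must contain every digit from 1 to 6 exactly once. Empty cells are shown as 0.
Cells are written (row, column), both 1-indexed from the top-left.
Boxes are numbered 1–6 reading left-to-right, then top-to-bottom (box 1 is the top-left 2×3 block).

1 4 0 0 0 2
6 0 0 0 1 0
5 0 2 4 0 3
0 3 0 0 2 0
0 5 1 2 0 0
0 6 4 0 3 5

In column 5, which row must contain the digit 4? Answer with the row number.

Consider where 4 can go in column 5.
(1,5) is out (row 1 already has a 4).
(3,5) is out (row 3 already has a 4).
So the only cell in column 5 that can hold 4 is (5,5).
That is row 5.

5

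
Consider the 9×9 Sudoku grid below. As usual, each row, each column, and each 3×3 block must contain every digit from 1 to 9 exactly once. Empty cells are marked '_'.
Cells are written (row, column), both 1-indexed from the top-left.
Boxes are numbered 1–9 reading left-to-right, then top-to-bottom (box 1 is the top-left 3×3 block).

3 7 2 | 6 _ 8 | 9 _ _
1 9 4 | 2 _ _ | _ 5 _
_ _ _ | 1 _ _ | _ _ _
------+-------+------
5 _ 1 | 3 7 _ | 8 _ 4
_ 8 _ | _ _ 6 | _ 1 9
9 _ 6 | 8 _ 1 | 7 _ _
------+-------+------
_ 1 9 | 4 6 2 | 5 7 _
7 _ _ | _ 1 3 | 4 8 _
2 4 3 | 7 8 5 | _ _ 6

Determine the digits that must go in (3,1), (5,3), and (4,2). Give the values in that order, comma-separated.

For (3,1):
  Consider where 6 can go in column 1.
  (5,1) is out (row 5 already has a 6).
  (7,1) is out (row 7 already has a 6).
  So the only cell in column 1 that can hold 6 is (3,1).
  So (3,1) = 6.
For (5,3):
  Row 5 already contains {1, 6, 8, 9}.
  Column 3 already contains {1, 2, 3, 4, 6, 9}.
  Its 3×3 block (box 4) already contains {1, 5, 6, 8, 9}.
  The only value from 1–9 not eliminated is 7, so (5,3) = 7.
For (4,2):
  Row 4 already contains {1, 3, 4, 5, 7, 8}.
  Column 2 already contains {1, 4, 7, 8, 9}.
  Its 3×3 block (box 4) already contains {1, 5, 6, 8, 9}.
  The only value from 1–9 not eliminated is 2, so (4,2) = 2.

6,7,2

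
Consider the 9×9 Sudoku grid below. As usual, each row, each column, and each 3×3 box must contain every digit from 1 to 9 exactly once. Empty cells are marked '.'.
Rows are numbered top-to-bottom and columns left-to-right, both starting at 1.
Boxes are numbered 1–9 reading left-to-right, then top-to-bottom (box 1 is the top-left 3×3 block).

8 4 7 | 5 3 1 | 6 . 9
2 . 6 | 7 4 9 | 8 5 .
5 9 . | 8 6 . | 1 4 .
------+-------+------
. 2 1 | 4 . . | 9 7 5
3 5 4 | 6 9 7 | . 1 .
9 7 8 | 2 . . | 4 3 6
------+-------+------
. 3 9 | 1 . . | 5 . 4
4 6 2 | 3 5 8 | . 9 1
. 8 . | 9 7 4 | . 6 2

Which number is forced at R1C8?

Row 1 already contains {1, 3, 4, 5, 6, 7, 8, 9}.
Column 8 already contains {1, 3, 4, 5, 6, 7, 9}.
Its 3×3 block (box 3) already contains {1, 4, 5, 6, 8, 9}.
The only value from 1–9 not eliminated is 2, so R1C8 = 2.

2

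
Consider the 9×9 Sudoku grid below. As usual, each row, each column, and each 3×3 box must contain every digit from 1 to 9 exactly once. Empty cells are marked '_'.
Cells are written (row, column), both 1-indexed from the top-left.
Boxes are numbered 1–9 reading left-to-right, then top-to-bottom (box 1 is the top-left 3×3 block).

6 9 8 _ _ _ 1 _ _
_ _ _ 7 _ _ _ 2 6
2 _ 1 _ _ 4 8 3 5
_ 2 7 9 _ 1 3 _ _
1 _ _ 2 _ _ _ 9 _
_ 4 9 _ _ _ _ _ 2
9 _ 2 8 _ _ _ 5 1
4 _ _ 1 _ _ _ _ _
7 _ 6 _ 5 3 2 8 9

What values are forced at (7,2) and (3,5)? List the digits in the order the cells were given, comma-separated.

3,9

For (7,2):
  Row 7 already contains {1, 2, 5, 8, 9}.
  Column 2 already contains {2, 4, 9}.
  Its 3×3 block (box 7) already contains {2, 4, 6, 7, 9}.
  The only value from 1–9 not eliminated is 3, so (7,2) = 3.
For (3,5):
  Consider where 9 can go in row 3.
  (3,2) is out (column 2 already has a 9).
  (3,4) is out (column 4 already has a 9).
  So the only cell in row 3 that can hold 9 is (3,5).
  So (3,5) = 9.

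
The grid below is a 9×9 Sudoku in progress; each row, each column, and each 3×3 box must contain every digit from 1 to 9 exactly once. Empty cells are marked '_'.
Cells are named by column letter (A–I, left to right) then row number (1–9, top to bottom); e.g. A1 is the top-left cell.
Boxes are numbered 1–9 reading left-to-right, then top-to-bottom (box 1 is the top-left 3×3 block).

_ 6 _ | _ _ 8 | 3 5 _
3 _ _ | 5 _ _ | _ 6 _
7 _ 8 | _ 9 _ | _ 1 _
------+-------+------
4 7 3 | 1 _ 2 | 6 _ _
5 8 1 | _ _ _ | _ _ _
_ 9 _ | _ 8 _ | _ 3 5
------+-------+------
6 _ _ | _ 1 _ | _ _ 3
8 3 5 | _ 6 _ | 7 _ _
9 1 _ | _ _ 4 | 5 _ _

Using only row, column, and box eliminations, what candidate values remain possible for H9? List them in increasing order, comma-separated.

Row 9 already contains {1, 4, 5, 9}.
Column H already contains {1, 3, 5, 6}.
Its 3×3 block (box 9) already contains {3, 5, 7}.
Removing those from 1–9 leaves {2, 8} as the candidates for H9.

2,8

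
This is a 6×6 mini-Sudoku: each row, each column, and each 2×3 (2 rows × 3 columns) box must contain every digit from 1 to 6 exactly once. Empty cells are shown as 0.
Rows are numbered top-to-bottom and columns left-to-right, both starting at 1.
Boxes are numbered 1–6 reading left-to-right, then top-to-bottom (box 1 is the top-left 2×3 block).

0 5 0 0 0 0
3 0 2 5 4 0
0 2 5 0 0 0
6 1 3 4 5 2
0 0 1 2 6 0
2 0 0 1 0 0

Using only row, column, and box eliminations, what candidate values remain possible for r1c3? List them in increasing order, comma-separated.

4,6

Row 1 already contains {5}.
Column 3 already contains {1, 2, 3, 5}.
Its 2×3 block (box 1) already contains {2, 3, 5}.
Removing those from 1–6 leaves {4, 6} as the candidates for r1c3.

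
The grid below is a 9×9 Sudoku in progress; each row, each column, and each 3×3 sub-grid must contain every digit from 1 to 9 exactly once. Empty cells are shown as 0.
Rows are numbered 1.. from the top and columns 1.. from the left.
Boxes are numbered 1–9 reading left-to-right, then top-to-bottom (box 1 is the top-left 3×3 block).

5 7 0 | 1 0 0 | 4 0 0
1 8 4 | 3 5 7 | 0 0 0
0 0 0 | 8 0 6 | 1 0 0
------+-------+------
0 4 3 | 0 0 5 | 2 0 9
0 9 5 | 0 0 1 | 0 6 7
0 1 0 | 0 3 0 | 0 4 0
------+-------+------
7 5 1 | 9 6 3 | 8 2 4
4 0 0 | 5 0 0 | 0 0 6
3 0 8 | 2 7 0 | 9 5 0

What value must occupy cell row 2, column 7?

6

Row 2 already contains {1, 3, 4, 5, 7, 8}.
Column 7 already contains {1, 2, 4, 8, 9}.
Its 3×3 block (box 3) already contains {1, 4}.
The only value from 1–9 not eliminated is 6, so row 2, column 7 = 6.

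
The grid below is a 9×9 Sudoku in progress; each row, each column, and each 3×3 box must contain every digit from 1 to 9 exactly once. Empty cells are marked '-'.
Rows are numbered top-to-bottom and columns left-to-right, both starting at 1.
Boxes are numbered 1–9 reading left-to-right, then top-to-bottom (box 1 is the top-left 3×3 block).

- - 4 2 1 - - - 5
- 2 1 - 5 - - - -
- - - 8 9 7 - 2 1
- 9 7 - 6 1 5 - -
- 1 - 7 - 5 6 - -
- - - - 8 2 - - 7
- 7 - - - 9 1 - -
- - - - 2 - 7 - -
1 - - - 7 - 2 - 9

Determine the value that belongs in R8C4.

Cell R8C4 itself could take any of {1, 3, 4, 5, 6} by direct elimination.
Consider where 1 can go in column 4.
R2C4 is out (row 2 already has a 1).
R4C4 is out (row 4 already has a 1).
R6C4 is out (box 5 already has a 1).
R7C4 is out (row 7 already has a 1).
R9C4 is out (row 9 already has a 1).
So the only cell in column 4 that can hold 1 is R8C4.
Therefore R8C4 = 1.

1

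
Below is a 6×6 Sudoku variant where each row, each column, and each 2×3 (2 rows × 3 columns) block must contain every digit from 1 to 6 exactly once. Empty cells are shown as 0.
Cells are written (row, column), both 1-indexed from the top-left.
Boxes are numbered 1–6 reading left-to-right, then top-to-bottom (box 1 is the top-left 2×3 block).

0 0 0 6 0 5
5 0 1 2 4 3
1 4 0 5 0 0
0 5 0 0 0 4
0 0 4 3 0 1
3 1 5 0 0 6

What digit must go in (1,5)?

Row 1 already contains {5, 6}.
Column 5 already contains {4}.
Its 2×3 block (box 2) already contains {2, 3, 4, 5, 6}.
The only value from 1–6 not eliminated is 1, so (1,5) = 1.

1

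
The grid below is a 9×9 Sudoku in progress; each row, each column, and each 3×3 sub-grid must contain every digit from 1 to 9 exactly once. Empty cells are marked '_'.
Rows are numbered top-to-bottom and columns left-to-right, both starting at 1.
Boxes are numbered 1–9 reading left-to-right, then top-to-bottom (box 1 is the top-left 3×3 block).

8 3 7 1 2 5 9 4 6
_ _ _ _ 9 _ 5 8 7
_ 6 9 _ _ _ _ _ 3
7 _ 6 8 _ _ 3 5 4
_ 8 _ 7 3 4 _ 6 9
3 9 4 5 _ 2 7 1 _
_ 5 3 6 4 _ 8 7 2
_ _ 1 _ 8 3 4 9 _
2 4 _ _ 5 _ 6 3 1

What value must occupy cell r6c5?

Row 6 already contains {1, 2, 3, 4, 5, 7, 9}.
Column 5 already contains {2, 3, 4, 5, 8, 9}.
Its 3×3 block (box 5) already contains {2, 3, 4, 5, 7, 8}.
The only value from 1–9 not eliminated is 6, so r6c5 = 6.

6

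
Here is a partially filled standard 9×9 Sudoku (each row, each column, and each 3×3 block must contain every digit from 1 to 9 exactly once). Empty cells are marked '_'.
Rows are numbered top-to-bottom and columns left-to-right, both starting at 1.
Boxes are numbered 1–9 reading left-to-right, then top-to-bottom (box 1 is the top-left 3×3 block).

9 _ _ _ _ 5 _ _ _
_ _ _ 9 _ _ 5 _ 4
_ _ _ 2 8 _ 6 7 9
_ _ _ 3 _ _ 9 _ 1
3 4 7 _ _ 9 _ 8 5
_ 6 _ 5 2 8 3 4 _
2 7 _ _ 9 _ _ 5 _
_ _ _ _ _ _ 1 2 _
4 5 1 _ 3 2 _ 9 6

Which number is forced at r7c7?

Cell r7c7 itself could take any of {4, 8} by direct elimination.
Consider where 4 can go in column 7.
r1c7 is out (box 3 already has a 4).
r5c7 is out (row 5 already has a 4).
r9c7 is out (row 9 already has a 4).
So the only cell in column 7 that can hold 4 is r7c7.
Therefore r7c7 = 4.

4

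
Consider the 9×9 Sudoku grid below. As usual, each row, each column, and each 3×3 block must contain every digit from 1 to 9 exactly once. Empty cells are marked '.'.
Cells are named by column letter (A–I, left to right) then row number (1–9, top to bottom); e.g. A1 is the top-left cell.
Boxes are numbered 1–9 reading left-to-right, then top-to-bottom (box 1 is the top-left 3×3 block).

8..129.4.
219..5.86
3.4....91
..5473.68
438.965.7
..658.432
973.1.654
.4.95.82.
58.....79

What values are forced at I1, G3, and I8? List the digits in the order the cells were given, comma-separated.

For I1:
  Consider where 5 can go in column I.
  I8 is out (row 8 already has a 5).
  So the only cell in column I that can hold 5 is I1.
  So I1 = 5.
For G3:
  Consider where 2 can go in column G.
  G1 is out (row 1 already has a 2).
  G2 is out (row 2 already has a 2).
  G4 is out (box 6 already has a 2).
  G9 is out (box 9 already has a 2).
  So the only cell in column G that can hold 2 is G3.
  So G3 = 2.
For I8:
  Row 8 already contains {2, 4, 5, 8, 9}.
  Column I already contains {1, 2, 4, 6, 7, 8, 9}.
  Its 3×3 block (box 9) already contains {2, 4, 5, 6, 7, 8, 9}.
  The only value from 1–9 not eliminated is 3, so I8 = 3.

5,2,3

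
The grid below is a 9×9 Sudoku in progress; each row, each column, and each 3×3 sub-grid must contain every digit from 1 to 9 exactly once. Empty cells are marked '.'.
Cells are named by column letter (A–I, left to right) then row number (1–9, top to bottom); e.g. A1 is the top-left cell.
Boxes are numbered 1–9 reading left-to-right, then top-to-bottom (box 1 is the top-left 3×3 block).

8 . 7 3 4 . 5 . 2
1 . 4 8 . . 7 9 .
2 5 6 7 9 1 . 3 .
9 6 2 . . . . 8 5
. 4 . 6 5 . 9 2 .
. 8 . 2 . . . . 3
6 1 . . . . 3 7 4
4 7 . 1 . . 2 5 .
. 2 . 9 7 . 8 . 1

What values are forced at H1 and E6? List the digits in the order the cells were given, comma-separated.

1,1

For H1:
  Consider where 1 can go in row 1.
  B1 is out (column B already has a 1).
  F1 is out (column F already has a 1).
  So the only cell in row 1 that can hold 1 is H1.
  So H1 = 1.
For E6:
  Row 6 already contains {2, 3, 8}.
  Column E already contains {4, 5, 7, 9}.
  Its 3×3 block (box 5) already contains {2, 5, 6}.
  The only value from 1–9 not eliminated is 1, so E6 = 1.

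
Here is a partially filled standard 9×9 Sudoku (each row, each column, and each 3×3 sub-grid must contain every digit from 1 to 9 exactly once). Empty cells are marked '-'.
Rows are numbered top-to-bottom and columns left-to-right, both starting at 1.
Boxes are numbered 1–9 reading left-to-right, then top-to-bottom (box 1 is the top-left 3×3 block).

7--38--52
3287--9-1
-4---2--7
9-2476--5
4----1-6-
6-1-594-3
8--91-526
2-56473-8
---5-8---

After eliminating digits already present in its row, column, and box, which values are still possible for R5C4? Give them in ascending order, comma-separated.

Row 5 already contains {1, 4, 6}.
Column 4 already contains {3, 4, 5, 6, 7, 9}.
Its 3×3 block (box 5) already contains {1, 4, 5, 6, 7, 9}.
Removing those from 1–9 leaves {2, 8} as the candidates for R5C4.

2,8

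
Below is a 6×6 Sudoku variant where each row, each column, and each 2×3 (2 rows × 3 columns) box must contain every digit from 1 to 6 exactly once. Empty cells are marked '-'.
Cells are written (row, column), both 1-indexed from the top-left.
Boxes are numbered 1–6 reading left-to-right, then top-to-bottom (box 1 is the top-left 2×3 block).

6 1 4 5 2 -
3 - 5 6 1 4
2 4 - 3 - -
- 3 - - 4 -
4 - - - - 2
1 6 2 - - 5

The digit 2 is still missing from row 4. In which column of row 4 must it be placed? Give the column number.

4

Consider where 2 can go in row 4.
(4,1) is out (column 1 already has a 2).
(4,3) is out (column 3 already has a 2).
(4,6) is out (column 6 already has a 2).
So the only cell in row 4 that can hold 2 is (4,4).
That is column 4.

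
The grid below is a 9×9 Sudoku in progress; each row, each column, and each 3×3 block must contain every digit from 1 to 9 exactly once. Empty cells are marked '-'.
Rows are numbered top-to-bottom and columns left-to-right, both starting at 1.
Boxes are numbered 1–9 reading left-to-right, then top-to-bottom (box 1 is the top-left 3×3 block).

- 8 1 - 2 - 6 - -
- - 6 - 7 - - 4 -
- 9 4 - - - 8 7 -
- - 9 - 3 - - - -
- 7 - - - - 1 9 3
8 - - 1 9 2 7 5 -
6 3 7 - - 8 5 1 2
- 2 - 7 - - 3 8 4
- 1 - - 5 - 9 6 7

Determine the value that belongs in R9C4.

Cell R9C4 itself could take any of {2, 3, 4} by direct elimination.
Consider where 2 can go in box 8.
R7C4 is out (row 7 already has a 2).
R7C5 is out (row 7 already has a 2).
R8C5 is out (row 8 already has a 2).
R8C6 is out (row 8 already has a 2).
R9C6 is out (column 6 already has a 2).
So the only cell in box 8 that can hold 2 is R9C4.
Therefore R9C4 = 2.

2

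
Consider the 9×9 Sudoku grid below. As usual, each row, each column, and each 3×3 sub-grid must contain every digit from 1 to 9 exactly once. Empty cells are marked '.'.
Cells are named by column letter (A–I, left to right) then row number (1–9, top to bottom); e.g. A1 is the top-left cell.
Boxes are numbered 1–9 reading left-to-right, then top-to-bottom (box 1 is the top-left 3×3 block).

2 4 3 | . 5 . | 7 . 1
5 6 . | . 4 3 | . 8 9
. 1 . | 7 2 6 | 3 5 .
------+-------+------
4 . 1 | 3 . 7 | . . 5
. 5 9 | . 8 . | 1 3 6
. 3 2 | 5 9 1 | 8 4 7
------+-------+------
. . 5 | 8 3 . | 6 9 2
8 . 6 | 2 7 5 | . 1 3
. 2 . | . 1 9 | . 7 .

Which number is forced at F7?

4

Row 7 already contains {2, 3, 5, 6, 8, 9}.
Column F already contains {1, 3, 5, 6, 7, 9}.
Its 3×3 block (box 8) already contains {1, 2, 3, 5, 7, 8, 9}.
The only value from 1–9 not eliminated is 4, so F7 = 4.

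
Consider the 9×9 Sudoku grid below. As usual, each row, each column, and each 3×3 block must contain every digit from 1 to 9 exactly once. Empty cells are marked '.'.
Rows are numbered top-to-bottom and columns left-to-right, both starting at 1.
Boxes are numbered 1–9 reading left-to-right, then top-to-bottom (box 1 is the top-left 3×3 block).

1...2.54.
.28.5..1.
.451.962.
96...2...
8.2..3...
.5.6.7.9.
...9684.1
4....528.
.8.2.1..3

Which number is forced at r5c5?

Cell r5c5 itself could take any of {1, 4, 9} by direct elimination.
Consider where 9 can go in column 5.
r3c5 is out (row 3 already has a 9).
r4c5 is out (row 4 already has a 9).
r6c5 is out (row 6 already has a 9).
r8c5 is out (box 8 already has a 9).
r9c5 is out (box 8 already has a 9).
So the only cell in column 5 that can hold 9 is r5c5.
Therefore r5c5 = 9.

9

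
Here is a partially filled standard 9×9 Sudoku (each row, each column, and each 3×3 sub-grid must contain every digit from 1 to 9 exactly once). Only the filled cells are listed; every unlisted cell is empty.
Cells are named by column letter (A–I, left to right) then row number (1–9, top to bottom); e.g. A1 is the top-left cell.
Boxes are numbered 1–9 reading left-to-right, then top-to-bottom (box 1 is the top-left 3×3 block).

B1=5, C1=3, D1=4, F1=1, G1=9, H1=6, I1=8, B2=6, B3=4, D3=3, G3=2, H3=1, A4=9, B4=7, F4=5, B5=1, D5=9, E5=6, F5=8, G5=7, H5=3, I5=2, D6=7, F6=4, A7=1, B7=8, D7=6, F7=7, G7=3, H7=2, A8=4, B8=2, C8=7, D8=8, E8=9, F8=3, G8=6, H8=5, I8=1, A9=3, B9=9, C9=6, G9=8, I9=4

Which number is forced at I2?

Cell I2 itself could take any of {3, 5, 7} by direct elimination.
Consider where 3 can go in box 3.
G2 is out (column G already has a 3).
H2 is out (column H already has a 3).
I3 is out (row 3 already has a 3).
So the only cell in box 3 that can hold 3 is I2.
Therefore I2 = 3.

3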